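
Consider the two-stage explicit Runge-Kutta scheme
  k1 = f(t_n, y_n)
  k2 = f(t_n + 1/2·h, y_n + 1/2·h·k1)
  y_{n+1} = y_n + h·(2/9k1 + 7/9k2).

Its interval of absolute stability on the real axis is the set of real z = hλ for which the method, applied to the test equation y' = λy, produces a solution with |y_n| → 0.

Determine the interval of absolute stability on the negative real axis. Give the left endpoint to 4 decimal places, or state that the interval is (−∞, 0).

(-2.5714, 0).

With y'=λy (z=hλ):
  k1=λy_n ⇒ h·k1=z·y_n;  k2=λ(1+1/2z)y_n ⇒ h·k2=z(1+1/2z)y_n
  y_{n+1}/y_n = 1 + 2/9z + 7/9z(1+1/2z) = 1 + z + 7/18z²
  R(z) = 1 + z + 7/18z².

Boundary: |R(x)|=1, x<0.
x=-1.12: |R|=0.3678
R=1: x+7/18x²=0 ⇒ x=−18/7=-2.5714; min R=1−1/(4·7/18)=0.3571>−1
Confirm numerically:
  x=-2.238: |R|=0.70981 <1
  x=-1.562: |R|=0.38683 <1
  x=-1.542: |R|=0.38269 <1
  x=-2.768: |R|=1.21160 >1
  x=-2.698: |R|=1.13280 >1
Stable set (-2.5714, 0).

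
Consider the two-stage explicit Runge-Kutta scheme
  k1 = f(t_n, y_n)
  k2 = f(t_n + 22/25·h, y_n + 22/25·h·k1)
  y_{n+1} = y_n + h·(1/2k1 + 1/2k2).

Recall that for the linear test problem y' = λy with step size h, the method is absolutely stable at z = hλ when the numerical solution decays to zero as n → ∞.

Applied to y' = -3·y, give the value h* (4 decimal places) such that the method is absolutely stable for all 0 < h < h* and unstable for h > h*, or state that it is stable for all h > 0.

Set f=λy, z=hλ:
  k1=λy_n ⇒ h·k1=z·y_n;  k2=λ(1+22/25z)y_n ⇒ h·k2=z(1+22/25z)y_n
  y_{n+1}/y_n = 1 + 1/2z + 1/2z(1+22/25z) = 1 + z + 11/25z²
  Hence R(z) = 1 + z + 11/25z².

Boundary: |R(x)|=1, x<0.
x=-1.75: |R|=0.5975
R=1: x+11/25x²=0 ⇒ x=−25/11=-2.2727; min R=1−1/(4·11/25)=0.4318>−1
Confirm numerically:
  x=-1.765: |R|=0.60570 <1
  x=-1.162: |R|=0.43211 <1
  x=-1.141: |R|=0.43183 <1
  x=-2.806: |R|=1.65840 >1
  x=-2.701: |R|=1.50898 >1
  x=-2.502: |R|=1.25240 >1
Stable set (-2.2727, 0).

(-2.2727,0); λ=-3 ⇒ h* = (25/11)/3 = 0.7576.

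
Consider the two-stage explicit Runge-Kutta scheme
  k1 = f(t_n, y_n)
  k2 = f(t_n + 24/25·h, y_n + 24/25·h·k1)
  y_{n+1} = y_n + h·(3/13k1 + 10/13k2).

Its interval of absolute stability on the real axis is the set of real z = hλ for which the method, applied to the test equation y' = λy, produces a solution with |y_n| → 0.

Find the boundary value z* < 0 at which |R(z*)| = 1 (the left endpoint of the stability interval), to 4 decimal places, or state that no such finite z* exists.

Set f=λy, z=hλ:
  k1=λy_n ⇒ h·k1=z·y_n;  k2=λ(1+24/25z)y_n ⇒ h·k2=z(1+24/25z)y_n
  y_{n+1}/y_n = 1 + 3/13z + 10/13z(1+24/25z) = 1 + z + 48/65z²
  R(z) = 1 + z + 48/65z².

Solve |R(x)|<1 on ℝ⁻.
x=-1.3: |R|=0.9480
R=1: x+48/65x²=0 ⇒ x=−65/48=-1.3542; min R=1−1/(4·48/65)=0.6615>−1
Confirm numerically:
  x=-0.734: |R|=0.66385 <1
  x=-0.602: |R|=0.66562 <1
  x=-0.584: |R|=0.66786 <1
  x=-1.582: |R|=1.26617 >1
  x=-1.449: |R|=1.10147 >1
So |R|<1 on (-1.3542, 0).

left endpoint -1.3542.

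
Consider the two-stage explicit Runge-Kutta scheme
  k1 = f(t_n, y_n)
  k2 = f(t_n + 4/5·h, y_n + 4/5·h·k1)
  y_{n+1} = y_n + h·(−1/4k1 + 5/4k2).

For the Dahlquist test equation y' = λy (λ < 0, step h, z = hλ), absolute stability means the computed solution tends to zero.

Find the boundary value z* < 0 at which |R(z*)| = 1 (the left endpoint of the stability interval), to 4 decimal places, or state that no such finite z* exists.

Test eqn y'=λy, z=hλ:
  k1=λy_n ⇒ h·k1=z·y_n;  k2=λ(1+4/5z)y_n ⇒ h·k2=z(1+4/5z)y_n
  y_{n+1}/y_n = 1 − 1/4z + 5/4z(1+4/5z) = 1 + z + z²
  so R(z) = 1 + z + z².

Solve |R(x)|<1 on ℝ⁻.
x=-0.93: |R|=0.9349
R=1: x+1x²=0 ⇒ x=−1=-1.0000; min R=1−1/(4·1)=0.7500>−1
Confirm numerically:
  x=-0.942: |R|=0.94536 <1
  x=-0.681: |R|=0.78276 <1
  x=-0.653: |R|=0.77341 <1
  x=-1.325: |R|=1.43063 >1
  x=-1.181: |R|=1.21376 >1
So |R|<1 on (-1.0000, 0).

left endpoint -1.0000.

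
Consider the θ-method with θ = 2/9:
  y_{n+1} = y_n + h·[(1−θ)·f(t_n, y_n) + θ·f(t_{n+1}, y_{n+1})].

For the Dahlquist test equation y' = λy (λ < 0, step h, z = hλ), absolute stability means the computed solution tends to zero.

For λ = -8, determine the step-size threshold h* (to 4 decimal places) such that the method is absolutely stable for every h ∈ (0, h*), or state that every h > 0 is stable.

(-3.6000,0); λ=-8 ⇒ h* = (18/5)/8 = 0.4500.

Test eqn y'=λy, z=hλ:
  y_{n+1} = y_n + z·[7/9·y_n + 2/9·y_{n+1}] ⇒ (1 − 2/9z)y_{n+1} = (1 + 7/9z)y_n
  ⇒ R(z) = (1 + 7/9z)/(1 − 2/9z).

Solve |R(x)|<1 on ℝ⁻.
x=-0.94: |R|=0.2224
R=−1: 1+7/9x = −1+2/9x ⇒ -5/9x=2 ⇒ x=2/(-5/9)=-3.6000
Confirm numerically:
  x=-3.062: |R|=0.82214 <1
  x=-2.309: |R|=0.52600 <1
  x=-1.927: |R|=0.34923 <1
  x=-1.896: |R|=0.33396 <1
  x=-4.072: |R|=1.13766 >1
  x=-4.046: |R|=1.13047 >1
  x=-4.026: |R|=1.12491 >1
Stable set (-3.6000, 0).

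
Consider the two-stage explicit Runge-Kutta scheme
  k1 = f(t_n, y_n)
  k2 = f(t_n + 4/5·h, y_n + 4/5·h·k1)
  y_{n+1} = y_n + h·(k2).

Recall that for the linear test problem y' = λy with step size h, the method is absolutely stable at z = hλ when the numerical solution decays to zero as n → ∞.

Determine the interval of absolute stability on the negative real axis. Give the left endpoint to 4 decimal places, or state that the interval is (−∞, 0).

Set f=λy, z=hλ:
  k1=λy_n ⇒ h·k1=z·y_n;  k2=λ(1+4/5z)y_n ⇒ h·k2=z(1+4/5z)y_n
  y_{n+1}/y_n = 1 + z(1+4/5z) = 1 + z + 4/5z²
  ⇒ R(z) = 1 + z + 4/5z².

Boundary: |R(x)|=1, x<0.
x=-1.62: |R|=1.4795
R=1: x+4/5x²=0 ⇒ x=−5/4=-1.2500; min R=1−1/(4·4/5)=0.6875>−1
Confirm numerically:
  x=-0.912: |R|=0.75340 <1
  x=-0.757: |R|=0.70144 <1
  x=-0.601: |R|=0.68796 <1
  x=-1.668: |R|=1.55778 >1
  x=-1.576: |R|=1.41102 >1
Interval (-1.2500, 0).

z∈(-1.2500,0).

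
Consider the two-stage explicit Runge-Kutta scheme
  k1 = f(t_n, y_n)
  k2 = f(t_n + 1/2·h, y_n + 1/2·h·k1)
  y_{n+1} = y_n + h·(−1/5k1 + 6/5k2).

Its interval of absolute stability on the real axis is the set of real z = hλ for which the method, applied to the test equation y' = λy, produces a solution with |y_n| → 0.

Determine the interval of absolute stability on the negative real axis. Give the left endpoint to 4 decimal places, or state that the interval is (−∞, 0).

(-1.6667, 0).

With y'=λy (z=hλ):
  k1=λy_n ⇒ h·k1=z·y_n;  k2=λ(1+1/2z)y_n ⇒ h·k2=z(1+1/2z)y_n
  y_{n+1}/y_n = 1 − 1/5z + 6/5z(1+1/2z) = 1 + z + 3/5z²
  Hence R(z) = 1 + z + 3/5z².

Find x<0 with |R(x)|<1.
x=-1.17: |R|=0.6513
R=1: x+3/5x²=0 ⇒ x=−5/3=-1.6667; min R=1−1/(4·3/5)=0.5833>−1
Confirm numerically:
  x=-1.639: |R|=0.97279 <1
  x=-1.318: |R|=0.72427 <1
  x=-1.012: |R|=0.60249 <1
  x=-0.835: |R|=0.58333 <1
  x=-2.139: |R|=1.60619 >1
  x=-2.091: |R|=1.53237 >1
  x=-1.965: |R|=1.35174 >1
Interval (-1.6667, 0).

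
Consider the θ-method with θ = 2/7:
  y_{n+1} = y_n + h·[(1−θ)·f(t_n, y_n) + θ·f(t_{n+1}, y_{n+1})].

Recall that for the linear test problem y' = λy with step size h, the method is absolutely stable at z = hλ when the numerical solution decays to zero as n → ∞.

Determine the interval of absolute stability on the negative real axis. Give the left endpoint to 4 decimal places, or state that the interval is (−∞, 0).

Set f=λy, z=hλ:
  y_{n+1} = y_n + z·[5/7·y_n + 2/7·y_{n+1}] ⇒ (1 − 2/7z)y_{n+1} = (1 + 5/7z)y_n
  so R(z) = (1 + 5/7z)/(1 − 2/7z).

Need |R(x)|<1, x<0.
x=-1.19: |R|=0.1119
R=−1: 1+5/7x = −1+2/7x ⇒ -3/7x=2 ⇒ x=2/(-3/7)=-4.6667
Confirm numerically:
  x=-4.382: |R|=0.94583 <1
  x=-3.700: |R|=0.79861 <1
  x=-2.060: |R|=0.29676 <1
  x=-5.113: |R|=1.07773 >1
  x=-4.969: |R|=1.05355 >1
  x=-4.901: |R|=1.04184 >1
Stable set (-4.6667, 0).

(-4.6667, 0).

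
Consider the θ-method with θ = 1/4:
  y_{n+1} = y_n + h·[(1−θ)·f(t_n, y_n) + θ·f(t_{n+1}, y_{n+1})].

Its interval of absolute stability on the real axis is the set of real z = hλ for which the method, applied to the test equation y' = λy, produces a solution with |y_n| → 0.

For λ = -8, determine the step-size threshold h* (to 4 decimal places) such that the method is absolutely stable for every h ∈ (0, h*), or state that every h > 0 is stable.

Test eqn y'=λy, z=hλ:
  y_{n+1} = y_n + z·[3/4·y_n + 1/4·y_{n+1}] ⇒ (1 − 1/4z)y_{n+1} = (1 + 3/4z)y_n
  Hence R(z) = (1 + 3/4z)/(1 − 1/4z).

Solve |R(x)|<1 on ℝ⁻.
x=-0.81: |R|=0.3264
R=−1: 1+3/4x = −1+1/4x ⇒ -1/2x=2 ⇒ x=2/(-1/2)=-4.0000
Confirm numerically:
  x=-3.202: |R|=0.77839 <1
  x=-2.966: |R|=0.70313 <1
  x=-2.672: |R|=0.60192 <1
  x=-4.458: |R|=1.10830 >1
  x=-4.353: |R|=1.08452 >1
  x=-4.331: |R|=1.07946 >1
Stable set (-4.0000, 0).

(-4.0000,0); λ=-8 ⇒ h* = (4)/8 = 0.5000.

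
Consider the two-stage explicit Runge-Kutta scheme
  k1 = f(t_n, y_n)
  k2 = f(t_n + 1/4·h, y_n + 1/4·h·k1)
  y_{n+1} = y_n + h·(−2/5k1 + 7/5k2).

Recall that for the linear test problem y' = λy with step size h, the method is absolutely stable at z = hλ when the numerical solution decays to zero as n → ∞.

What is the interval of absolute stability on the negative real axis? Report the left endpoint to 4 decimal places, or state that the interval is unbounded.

(-2.8571, 0).

Set f=λy, z=hλ:
  k1=λy_n ⇒ h·k1=z·y_n;  k2=λ(1+1/4z)y_n ⇒ h·k2=z(1+1/4z)y_n
  y_{n+1}/y_n = 1 − 2/5z + 7/5z(1+1/4z) = 1 + z + 7/20z²
  Hence R(z) = 1 + z + 7/20z².

Solve |R(x)|<1 on ℝ⁻.
x=-1.09: |R|=0.3258
R=1: x+7/20x²=0 ⇒ x=−20/7=-2.8571; min R=1−1/(4·7/20)=0.2857>−1
Confirm numerically:
  x=-2.191: |R|=0.48917 <1
  x=-1.926: |R|=0.37232 <1
  x=-1.230: |R|=0.29951 <1
  x=-3.160: |R|=1.33496 >1
  x=-3.036: |R|=1.19005 >1
Stable set (-2.8571, 0).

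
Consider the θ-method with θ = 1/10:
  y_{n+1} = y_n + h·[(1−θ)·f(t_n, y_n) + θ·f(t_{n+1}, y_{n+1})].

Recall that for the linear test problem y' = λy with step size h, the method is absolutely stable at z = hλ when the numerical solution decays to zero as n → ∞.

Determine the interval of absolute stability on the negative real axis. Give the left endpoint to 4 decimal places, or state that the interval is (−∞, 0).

Set f=λy, z=hλ:
  y_{n+1} = y_n + z·[9/10·y_n + 1/10·y_{n+1}] ⇒ (1 − 1/10z)y_{n+1} = (1 + 9/10z)y_n
  R(z) = (1 + 9/10z)/(1 − 1/10z).

Need |R(x)|<1, x<0.
x=-0.73: |R|=0.3197
R=−1: 1+9/10x = −1+1/10x ⇒ -4/5x=2 ⇒ x=2/(-4/5)=-2.5000
Confirm numerically:
  x=-1.816: |R|=0.53690 <1
  x=-1.591: |R|=0.37262 <1
  x=-1.453: |R|=0.26866 <1
  x=-3.022: |R|=1.32069 >1
  x=-2.718: |R|=1.13713 >1
  x=-2.686: |R|=1.11729 >1
Stable set (-2.5000, 0).

z∈(-2.5000,0).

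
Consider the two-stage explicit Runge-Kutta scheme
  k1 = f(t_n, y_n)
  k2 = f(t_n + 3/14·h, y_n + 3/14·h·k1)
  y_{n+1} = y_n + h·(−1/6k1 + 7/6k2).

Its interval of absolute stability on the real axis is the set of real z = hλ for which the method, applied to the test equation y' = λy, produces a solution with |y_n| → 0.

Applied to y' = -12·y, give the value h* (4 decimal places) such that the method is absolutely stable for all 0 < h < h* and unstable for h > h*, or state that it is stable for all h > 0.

(-4.0000,0); λ=-12 ⇒ h* = (4)/12 = 0.3333.

Set f=λy, z=hλ:
  k1=λy_n ⇒ h·k1=z·y_n;  k2=λ(1+3/14z)y_n ⇒ h·k2=z(1+3/14z)y_n
  y_{n+1}/y_n = 1 − 1/6z + 7/6z(1+3/14z) = 1 + z + 1/4z²
  ⇒ R(z) = 1 + z + 1/4z².

Solve |R(x)|<1 on ℝ⁻.
x=-0.64: |R|=0.4624
R=1: x+1/4x²=0 ⇒ x=−4=-4.0000; min R=1−1/(4·1/4)=0.0000>−1
Confirm numerically:
  x=-3.558: |R|=0.60684 <1
  x=-3.342: |R|=0.45024 <1
  x=-1.680: |R|=0.02560 <1
  x=-4.235: |R|=1.24881 >1
  x=-4.045: |R|=1.04551 >1
So |R|<1 on (-4.0000, 0).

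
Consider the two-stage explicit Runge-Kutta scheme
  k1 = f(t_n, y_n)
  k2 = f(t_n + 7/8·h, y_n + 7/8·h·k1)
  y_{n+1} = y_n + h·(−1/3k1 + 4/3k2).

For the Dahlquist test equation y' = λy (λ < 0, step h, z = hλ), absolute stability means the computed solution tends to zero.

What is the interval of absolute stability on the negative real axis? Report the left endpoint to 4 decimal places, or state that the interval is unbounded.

z∈(-0.8571,0).

Set f=λy, z=hλ:
  k1=λy_n ⇒ h·k1=z·y_n;  k2=λ(1+7/8z)y_n ⇒ h·k2=z(1+7/8z)y_n
  y_{n+1}/y_n = 1 − 1/3z + 4/3z(1+7/8z) = 1 + z + 7/6z²
  R(z) = 1 + z + 7/6z².

Find x<0 with |R(x)|<1.
x=-1.33: |R|=1.7337
R=1: x+7/6x²=0 ⇒ x=−6/7=-0.8571; min R=1−1/(4·7/6)=0.7857>−1
Confirm numerically:
  x=-0.836: |R|=0.97938 <1
  x=-0.603: |R|=0.82121 <1
  x=-0.415: |R|=0.78593 <1
  x=-1.317: |R|=1.70657 >1
  x=-1.229: |R|=1.53318 >1
Interval (-0.8571, 0).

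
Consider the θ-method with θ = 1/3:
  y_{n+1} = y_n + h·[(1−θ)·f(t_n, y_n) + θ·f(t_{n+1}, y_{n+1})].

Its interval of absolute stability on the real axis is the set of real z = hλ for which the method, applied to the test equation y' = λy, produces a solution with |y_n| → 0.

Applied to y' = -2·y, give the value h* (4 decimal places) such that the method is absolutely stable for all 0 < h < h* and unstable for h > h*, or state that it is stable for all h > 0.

With y'=λy (z=hλ):
  y_{n+1} = y_n + z·[2/3·y_n + 1/3·y_{n+1}] ⇒ (1 − 1/3z)y_{n+1} = (1 + 2/3z)y_n
  R(z) = (1 + 2/3z)/(1 − 1/3z).

Find x<0 with |R(x)|<1.
x=-1.75: |R|=0.1053
R=−1: 1+2/3x = −1+1/3x ⇒ -1/3x=2 ⇒ x=2/(-1/3)=-6.0000
Confirm numerically:
  x=-5.156: |R|=0.89652 <1
  x=-4.348: |R|=0.77518 <1
  x=-3.467: |R|=0.60832 <1
  x=-2.811: |R|=0.45121 <1
  x=-6.085: |R|=1.00936 >1
  x=-6.026: |R|=1.00288 >1
Stable set (-6.0000, 0).

(-6.0000,0); λ=-2 ⇒ h* = (6)/2 = 3.0000.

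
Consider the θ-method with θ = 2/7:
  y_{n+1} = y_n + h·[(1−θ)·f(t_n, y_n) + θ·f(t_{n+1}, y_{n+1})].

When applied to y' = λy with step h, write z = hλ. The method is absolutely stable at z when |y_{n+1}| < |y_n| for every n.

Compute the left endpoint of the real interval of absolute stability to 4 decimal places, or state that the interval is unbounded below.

Set f=λy, z=hλ:
  y_{n+1} = y_n + z·[5/7·y_n + 2/7·y_{n+1}] ⇒ (1 − 2/7z)y_{n+1} = (1 + 5/7z)y_n
  ⇒ R(z) = (1 + 5/7z)/(1 − 2/7z).

Need |R(x)|<1, x<0.
x=-1.33: |R|=0.0362
R=−1: 1+5/7x = −1+2/7x ⇒ -3/7x=2 ⇒ x=2/(-3/7)=-4.6667
Confirm numerically:
  x=-4.177: |R|=0.90432 <1
  x=-3.582: |R|=0.77026 <1
  x=-2.834: |R|=0.56599 <1
  x=-2.426: |R|=0.43284 <1
  x=-5.237: |R|=1.09792 >1
  x=-5.186: |R|=1.08968 >1
  x=-5.081: |R|=1.07243 >1
So |R|<1 on (-4.6667, 0).

left endpoint -4.6667.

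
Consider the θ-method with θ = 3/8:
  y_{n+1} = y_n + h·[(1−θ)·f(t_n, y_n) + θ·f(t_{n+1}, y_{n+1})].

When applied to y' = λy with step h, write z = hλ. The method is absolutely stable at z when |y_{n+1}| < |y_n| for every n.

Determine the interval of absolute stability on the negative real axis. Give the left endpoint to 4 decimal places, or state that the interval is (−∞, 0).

Set f=λy, z=hλ:
  y_{n+1} = y_n + z·[5/8·y_n + 3/8·y_{n+1}] ⇒ (1 − 3/8z)y_{n+1} = (1 + 5/8z)y_n
  Hence R(z) = (1 + 5/8z)/(1 − 3/8z).

Solve |R(x)|<1 on ℝ⁻.
x=-1.02: |R|=0.2622
R=−1: 1+5/8x = −1+3/8x ⇒ -1/4x=2 ⇒ x=2/(-1/4)=-8.0000
Confirm numerically:
  x=-7.786: |R|=0.98635 <1
  x=-4.641: |R|=0.69356 <1
  x=-4.239: |R|=0.63692 <1
  x=-8.518: |R|=1.03088 >1
  x=-8.313: |R|=1.01900 >1
  x=-8.145: |R|=1.00894 >1
So |R|<1 on (-8.0000, 0).

(-8.0000, 0).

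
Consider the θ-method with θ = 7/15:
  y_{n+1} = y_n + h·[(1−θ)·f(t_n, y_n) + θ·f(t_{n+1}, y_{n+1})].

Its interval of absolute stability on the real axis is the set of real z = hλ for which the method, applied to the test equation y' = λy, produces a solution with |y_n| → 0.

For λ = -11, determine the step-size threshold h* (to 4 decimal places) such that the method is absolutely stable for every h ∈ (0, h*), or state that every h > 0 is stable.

(-30.0000,0); λ=-11 ⇒ h* = (30)/11 = 2.7273.

On y'=λy, z=hλ:
  y_{n+1} = y_n + z·[8/15·y_n + 7/15·y_{n+1}] ⇒ (1 − 7/15z)y_{n+1} = (1 + 8/15z)y_n
  ⇒ R(z) = (1 + 8/15z)/(1 − 7/15z).

Need |R(x)|<1, x<0.
x=-1.64: |R|=0.0710
R=−1: 1+8/15x = −1+7/15x ⇒ -1/15x=2 ⇒ x=2/(-1/15)=-30.0000
Confirm numerically:
  x=-26.204: |R|=0.98087 <1
  x=-19.392: |R|=0.92963 <1
  x=-17.936: |R|=0.91417 <1
  x=-30.524: |R|=1.00229 >1
  x=-30.487: |R|=1.00213 >1
Interval (-30.0000, 0).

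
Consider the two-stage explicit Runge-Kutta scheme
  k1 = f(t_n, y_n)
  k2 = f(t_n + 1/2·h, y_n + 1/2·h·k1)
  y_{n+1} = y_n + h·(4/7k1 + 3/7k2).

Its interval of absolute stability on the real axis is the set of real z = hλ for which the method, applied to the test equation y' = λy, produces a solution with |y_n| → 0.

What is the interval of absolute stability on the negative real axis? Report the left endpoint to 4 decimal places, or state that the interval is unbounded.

Test eqn y'=λy, z=hλ:
  k1=λy_n ⇒ h·k1=z·y_n;  k2=λ(1+1/2z)y_n ⇒ h·k2=z(1+1/2z)y_n
  y_{n+1}/y_n = 1 + 4/7z + 3/7z(1+1/2z) = 1 + z + 3/14z²
  Hence R(z) = 1 + z + 3/14z².

Find x<0 with |R(x)|<1.
x=-0.42: |R|=0.6178
R=1: x+3/14x²=0 ⇒ x=−14/3=-4.6667; min R=1−1/(4·3/14)=-0.1667>−1
Confirm numerically:
  x=-4.180: |R|=0.56409 <1
  x=-3.371: |R|=0.06407 <1
  x=-1.867: |R|=0.12007 <1
  x=-5.112: |R|=1.48783 >1
  x=-5.006: |R|=1.36401 >1
Stable set (-4.6667, 0).

z∈(-4.6667,0).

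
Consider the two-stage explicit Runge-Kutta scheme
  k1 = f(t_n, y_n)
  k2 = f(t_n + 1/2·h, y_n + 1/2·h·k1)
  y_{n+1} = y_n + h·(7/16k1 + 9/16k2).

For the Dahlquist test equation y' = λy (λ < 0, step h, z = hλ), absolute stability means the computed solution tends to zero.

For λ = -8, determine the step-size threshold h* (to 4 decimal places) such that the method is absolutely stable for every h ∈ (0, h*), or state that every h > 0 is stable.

Set f=λy, z=hλ:
  k1=λy_n ⇒ h·k1=z·y_n;  k2=λ(1+1/2z)y_n ⇒ h·k2=z(1+1/2z)y_n
  y_{n+1}/y_n = 1 + 7/16z + 9/16z(1+1/2z) = 1 + z + 9/32z²
  so R(z) = 1 + z + 9/32z².

Find x<0 with |R(x)|<1.
x=-1.13: |R|=0.2291
R=1: x+9/32x²=0 ⇒ x=−32/9=-3.5556; min R=1−1/(4·9/32)=0.1111>−1
Confirm numerically:
  x=-3.529: |R|=0.97364 <1
  x=-3.285: |R|=0.75003 <1
  x=-2.530: |R|=0.27025 <1
  x=-3.799: |R|=1.26011 >1
  x=-3.792: |R|=1.25217 >1
Interval (-3.5556, 0).

(-3.5556,0); λ=-8 ⇒ h* = (32/9)/8 = 0.4444.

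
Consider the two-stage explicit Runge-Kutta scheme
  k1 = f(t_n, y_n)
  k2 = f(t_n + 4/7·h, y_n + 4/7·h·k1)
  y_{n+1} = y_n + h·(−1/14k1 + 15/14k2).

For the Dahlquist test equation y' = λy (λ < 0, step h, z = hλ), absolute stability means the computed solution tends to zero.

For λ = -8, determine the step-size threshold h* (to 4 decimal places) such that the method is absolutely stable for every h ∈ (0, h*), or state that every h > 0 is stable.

With y'=λy (z=hλ):
  k1=λy_n ⇒ h·k1=z·y_n;  k2=λ(1+4/7z)y_n ⇒ h·k2=z(1+4/7z)y_n
  y_{n+1}/y_n = 1 − 1/14z + 15/14z(1+4/7z) = 1 + z + 30/49z²
  Hence R(z) = 1 + z + 30/49z².

Find x<0 with |R(x)|<1.
x=-0.56: |R|=0.6320
R=1: x+30/49x²=0 ⇒ x=−49/30=-1.6333; min R=1−1/(4·30/49)=0.5917>−1
Confirm numerically:
  x=-1.398: |R|=0.79857 <1
  x=-1.163: |R|=0.66510 <1
  x=-1.024: |R|=0.61799 <1
  x=-0.812: |R|=0.59168 <1
  x=-2.092: |R|=1.58747 >1
  x=-2.008: |R|=1.46061 >1
  x=-1.660: |R|=1.02710 >1
Stable set (-1.6333, 0).

(-1.6333,0); λ=-8 ⇒ h* = (49/30)/8 = 0.2042.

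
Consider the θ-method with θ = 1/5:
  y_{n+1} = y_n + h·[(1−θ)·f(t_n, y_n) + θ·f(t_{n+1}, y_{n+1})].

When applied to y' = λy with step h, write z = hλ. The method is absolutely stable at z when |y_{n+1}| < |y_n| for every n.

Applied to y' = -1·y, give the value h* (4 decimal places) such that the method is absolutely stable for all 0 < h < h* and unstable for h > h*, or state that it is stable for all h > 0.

On y'=λy, z=hλ:
  y_{n+1} = y_n + z·[4/5·y_n + 1/5·y_{n+1}] ⇒ (1 − 1/5z)y_{n+1} = (1 + 4/5z)y_n
  R(z) = (1 + 4/5z)/(1 − 1/5z).

Find x<0 with |R(x)|<1.
x=-0.36: |R|=0.6642
R=−1: 1+4/5x = −1+1/5x ⇒ -3/5x=2 ⇒ x=2/(-3/5)=-3.3333
Confirm numerically:
  x=-3.202: |R|=0.95196 <1
  x=-2.881: |R|=0.82781 <1
  x=-2.023: |R|=0.44027 <1
  x=-3.843: |R|=1.17291 >1
  x=-3.449: |R|=1.04107 >1
Stable set (-3.3333, 0).

(-3.3333,0); λ=-1 ⇒ h* = (10/3)/1 = 3.3333.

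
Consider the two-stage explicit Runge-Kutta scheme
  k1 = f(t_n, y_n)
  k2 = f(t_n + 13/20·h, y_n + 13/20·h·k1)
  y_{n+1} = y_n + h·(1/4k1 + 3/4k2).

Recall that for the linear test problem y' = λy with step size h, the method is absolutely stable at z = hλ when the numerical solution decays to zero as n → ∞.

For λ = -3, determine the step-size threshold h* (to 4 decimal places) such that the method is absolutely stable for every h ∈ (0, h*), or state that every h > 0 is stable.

Set f=λy, z=hλ:
  k1=λy_n ⇒ h·k1=z·y_n;  k2=λ(1+13/20z)y_n ⇒ h·k2=z(1+13/20z)y_n
  y_{n+1}/y_n = 1 + 1/4z + 3/4z(1+13/20z) = 1 + z + 39/80z²
  R(z) = 1 + z + 39/80z².

Need |R(x)|<1, x<0.
x=-0.45: |R|=0.6487
R=1: x+39/80x²=0 ⇒ x=−80/39=-2.0513; min R=1−1/(4·39/80)=0.4872>−1
Confirm numerically:
  x=-1.824: |R|=0.79790 <1
  x=-1.528: |R|=0.61021 <1
  x=-1.461: |R|=0.57958 <1
  x=-1.182: |R|=0.49910 <1
  x=-2.641: |R|=1.75925 >1
  x=-2.314: |R|=1.29637 >1
  x=-2.259: |R|=1.22875 >1
So |R|<1 on (-2.0513, 0).

(-2.0513,0); λ=-3 ⇒ h* = (80/39)/3 = 0.6838.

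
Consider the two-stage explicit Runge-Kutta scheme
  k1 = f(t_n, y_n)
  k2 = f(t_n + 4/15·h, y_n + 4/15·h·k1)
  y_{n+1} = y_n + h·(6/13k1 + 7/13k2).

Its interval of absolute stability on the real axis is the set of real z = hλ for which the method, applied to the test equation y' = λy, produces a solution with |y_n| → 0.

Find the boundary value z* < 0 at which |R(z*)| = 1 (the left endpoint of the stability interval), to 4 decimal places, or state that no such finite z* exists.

On y'=λy, z=hλ:
  k1=λy_n ⇒ h·k1=z·y_n;  k2=λ(1+4/15z)y_n ⇒ h·k2=z(1+4/15z)y_n
  y_{n+1}/y_n = 1 + 6/13z + 7/13z(1+4/15z) = 1 + z + 28/195z²
  Hence R(z) = 1 + z + 28/195z².

Find x<0 with |R(x)|<1.
x=-1.36: |R|=0.0944
R=1: x+28/195x²=0 ⇒ x=−195/28=-6.9643; min R=1−1/(4·28/195)=-0.7411>−1
Confirm numerically:
  x=-6.887: |R|=0.92357 <1
  x=-5.015: |R|=0.40369 <1
  x=-4.545: |R|=0.57886 <1
  x=-4.152: |R|=0.67664 <1
  x=-7.238: |R|=1.28447 >1
  x=-7.232: |R|=1.27801 >1
  x=-7.198: |R|=1.24156 >1
Stable set (-6.9643, 0).

z* = -6.9643.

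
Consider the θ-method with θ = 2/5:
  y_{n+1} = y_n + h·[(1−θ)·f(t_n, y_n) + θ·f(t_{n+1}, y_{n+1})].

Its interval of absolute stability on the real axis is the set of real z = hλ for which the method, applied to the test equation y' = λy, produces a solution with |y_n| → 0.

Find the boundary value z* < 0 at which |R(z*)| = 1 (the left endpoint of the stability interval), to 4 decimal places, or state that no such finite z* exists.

left endpoint -10.0000.

Test eqn y'=λy, z=hλ:
  y_{n+1} = y_n + z·[3/5·y_n + 2/5·y_{n+1}] ⇒ (1 − 2/5z)y_{n+1} = (1 + 3/5z)y_n
  ⇒ R(z) = (1 + 3/5z)/(1 − 2/5z).

Boundary: |R(x)|=1, x<0.
x=-0.62: |R|=0.5032
R=−1: 1+3/5x = −1+2/5x ⇒ -1/5x=2 ⇒ x=2/(-1/5)=-10.0000
Confirm numerically:
  x=-9.157: |R|=0.96384 <1
  x=-5.132: |R|=0.68108 <1
  x=-4.955: |R|=0.66164 <1
  x=-4.267: |R|=0.57640 <1
  x=-10.565: |R|=1.02162 >1
  x=-10.481: |R|=1.01853 >1
Stable set (-10.0000, 0).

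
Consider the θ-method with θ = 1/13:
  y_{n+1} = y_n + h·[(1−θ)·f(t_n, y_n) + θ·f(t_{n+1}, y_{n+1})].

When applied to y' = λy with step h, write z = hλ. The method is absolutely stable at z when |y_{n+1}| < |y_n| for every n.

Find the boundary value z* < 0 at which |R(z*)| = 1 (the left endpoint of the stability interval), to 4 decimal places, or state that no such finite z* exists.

z* = -2.3636.

On y'=λy, z=hλ:
  y_{n+1} = y_n + z·[12/13·y_n + 1/13·y_{n+1}] ⇒ (1 − 1/13z)y_{n+1} = (1 + 12/13z)y_n
  R(z) = (1 + 12/13z)/(1 − 1/13z).

Find x<0 with |R(x)|<1.
x=-1.08: |R|=0.0028
R=−1: 1+12/13x = −1+1/13x ⇒ -11/13x=2 ⇒ x=2/(-11/13)=-2.3636
Confirm numerically:
  x=-2.216: |R|=0.89327 <1
  x=-1.853: |R|=0.62183 <1
  x=-1.722: |R|=0.52058 <1
  x=-1.161: |R|=0.06581 <1
  x=-2.675: |R|=1.21850 >1
  x=-2.649: |R|=1.20059 >1
  x=-2.508: |R|=1.10240 >1
So |R|<1 on (-2.3636, 0).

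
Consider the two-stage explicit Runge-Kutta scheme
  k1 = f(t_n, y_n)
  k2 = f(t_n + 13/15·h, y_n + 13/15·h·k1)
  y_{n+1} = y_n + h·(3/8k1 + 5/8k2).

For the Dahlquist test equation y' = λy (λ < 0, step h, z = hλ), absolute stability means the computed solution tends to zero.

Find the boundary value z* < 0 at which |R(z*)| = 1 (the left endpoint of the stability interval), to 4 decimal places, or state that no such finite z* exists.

With y'=λy (z=hλ):
  k1=λy_n ⇒ h·k1=z·y_n;  k2=λ(1+13/15z)y_n ⇒ h·k2=z(1+13/15z)y_n
  y_{n+1}/y_n = 1 + 3/8z + 5/8z(1+13/15z) = 1 + z + 13/24z²
  so R(z) = 1 + z + 13/24z².

Solve |R(x)|<1 on ℝ⁻.
x=-1.42: |R|=0.6722
R=1: x+13/24x²=0 ⇒ x=−24/13=-1.8462; min R=1−1/(4·13/24)=0.5385>−1
Confirm numerically:
  x=-0.958: |R|=0.53912 <1
  x=-0.766: |R|=0.55183 <1
  x=-0.742: |R|=0.55622 <1
  x=-2.254: |R|=1.49795 >1
  x=-1.909: |R|=1.06499 >1
Interval (-1.8462, 0).

left endpoint -1.8462.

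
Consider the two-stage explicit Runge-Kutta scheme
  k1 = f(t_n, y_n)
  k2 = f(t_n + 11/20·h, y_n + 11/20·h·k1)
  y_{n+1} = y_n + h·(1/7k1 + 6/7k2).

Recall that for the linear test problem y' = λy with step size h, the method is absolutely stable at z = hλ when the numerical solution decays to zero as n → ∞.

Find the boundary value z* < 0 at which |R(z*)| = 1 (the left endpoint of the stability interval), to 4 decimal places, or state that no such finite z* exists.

With y'=λy (z=hλ):
  k1=λy_n ⇒ h·k1=z·y_n;  k2=λ(1+11/20z)y_n ⇒ h·k2=z(1+11/20z)y_n
  y_{n+1}/y_n = 1 + 1/7z + 6/7z(1+11/20z) = 1 + z + 33/70z²
  Hence R(z) = 1 + z + 33/70z².

Solve |R(x)|<1 on ℝ⁻.
x=-1.59: |R|=0.6018
R=1: x+33/70x²=0 ⇒ x=−70/33=-2.1212; min R=1−1/(4·33/70)=0.4697>−1
Confirm numerically:
  x=-2.016: |R|=0.90001 <1
  x=-1.444: |R|=0.53899 <1
  x=-1.203: |R|=0.47926 <1
  x=-2.697: |R|=1.73208 >1
  x=-2.616: |R|=1.61020 >1
  x=-2.592: |R|=1.57528 >1
Interval (-2.1212, 0).

z* = -2.1212.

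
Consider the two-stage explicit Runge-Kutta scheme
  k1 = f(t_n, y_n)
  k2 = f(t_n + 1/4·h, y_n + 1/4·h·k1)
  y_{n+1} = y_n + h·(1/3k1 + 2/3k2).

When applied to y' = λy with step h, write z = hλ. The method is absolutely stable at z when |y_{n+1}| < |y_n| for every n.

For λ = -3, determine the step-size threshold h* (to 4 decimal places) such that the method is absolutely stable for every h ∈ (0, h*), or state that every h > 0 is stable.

With y'=λy (z=hλ):
  k1=λy_n ⇒ h·k1=z·y_n;  k2=λ(1+1/4z)y_n ⇒ h·k2=z(1+1/4z)y_n
  y_{n+1}/y_n = 1 + 1/3z + 2/3z(1+1/4z) = 1 + z + 1/6z²
  ⇒ R(z) = 1 + z + 1/6z².

Boundary: |R(x)|=1, x<0.
x=-1.24: |R|=0.0163
R=1: x+1/6x²=0 ⇒ x=−6=-6.0000; min R=1−1/(4·1/6)=-0.5000>−1
Confirm numerically:
  x=-4.934: |R|=0.12339 <1
  x=-4.823: |R|=0.05389 <1
  x=-3.157: |R|=0.49589 <1
  x=-3.099: |R|=0.49837 <1
  x=-6.574: |R|=1.62891 >1
  x=-6.214: |R|=1.22163 >1
So |R|<1 on (-6.0000, 0).

(-6.0000,0); λ=-3 ⇒ h* = (6)/3 = 2.0000.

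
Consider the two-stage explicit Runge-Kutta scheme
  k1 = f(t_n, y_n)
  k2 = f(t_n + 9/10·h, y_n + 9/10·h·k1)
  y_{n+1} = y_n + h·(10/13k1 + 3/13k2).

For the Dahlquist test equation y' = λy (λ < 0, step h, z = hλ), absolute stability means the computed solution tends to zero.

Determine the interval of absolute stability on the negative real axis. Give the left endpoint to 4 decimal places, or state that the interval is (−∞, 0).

Set f=λy, z=hλ:
  k1=λy_n ⇒ h·k1=z·y_n;  k2=λ(1+9/10z)y_n ⇒ h·k2=z(1+9/10z)y_n
  y_{n+1}/y_n = 1 + 10/13z + 3/13z(1+9/10z) = 1 + z + 27/130z²
  ⇒ R(z) = 1 + z + 27/130z².

Solve |R(x)|<1 on ℝ⁻.
x=-1.6: |R|=0.0683
R=1: x+27/130x²=0 ⇒ x=−130/27=-4.8148; min R=1−1/(4·27/130)=-0.2037>−1
Confirm numerically:
  x=-4.658: |R|=0.84829 <1
  x=-2.525: |R|=0.20083 <1
  x=-2.419: |R|=0.20368 <1
  x=-2.060: |R|=0.17864 <1
  x=-5.405: |R|=1.66253 >1
  x=-4.958: |R|=1.14744 >1
Stable set (-4.8148, 0).

z∈(-4.8148,0).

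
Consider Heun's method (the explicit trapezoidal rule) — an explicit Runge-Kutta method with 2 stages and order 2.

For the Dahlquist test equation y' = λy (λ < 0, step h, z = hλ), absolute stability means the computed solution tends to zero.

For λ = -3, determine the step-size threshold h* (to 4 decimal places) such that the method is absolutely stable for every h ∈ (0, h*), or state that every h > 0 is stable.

(-2.0000,0); λ=-3 ⇒ h* = 0.6667.

On y'=λy, z=hλ:
  order 2, 2-stage ⇒ R(z)=1+z+z^2/2
  (e.g. R(-1.38)=0.57220, |R|=0.57220)

Need |R(x)|<1, x<0.
x=-1.38: |R|=0.5722
|R(-1.81)|=0.8281 |R(-1.74)|=0.7738 |R(-1.66)|=0.7178
Bisect:
  x_lo=-2.8987 |R|=2.3025  x_hi=-0.0694 |R|=0.9330
  mid=-1.48405 |R|=0.61715 →hi
  mid=-2.19138 |R|=1.20969 →lo
  mid=-1.83771 |R|=0.85088 →hi
  mid=-2.01454 |R|=1.01465 →lo
  mid=-1.92613 |R|=0.92886 →hi
  mid=-1.97033 |R|=0.97077 →hi
  mid=-1.99244 |R|=0.99247 →hi
  ...
  [-2.00004,-1.99986] ⇒ x*=-2.0000
Stable set (-2.0000, 0).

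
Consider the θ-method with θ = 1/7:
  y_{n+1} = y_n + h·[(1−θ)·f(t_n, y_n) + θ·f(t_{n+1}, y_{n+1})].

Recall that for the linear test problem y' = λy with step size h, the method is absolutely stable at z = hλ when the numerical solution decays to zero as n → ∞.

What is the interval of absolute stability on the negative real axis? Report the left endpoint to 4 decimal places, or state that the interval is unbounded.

Set f=λy, z=hλ:
  y_{n+1} = y_n + z·[6/7·y_n + 1/7·y_{n+1}] ⇒ (1 − 1/7z)y_{n+1} = (1 + 6/7z)y_n
  R(z) = (1 + 6/7z)/(1 − 1/7z).

Need |R(x)|<1, x<0.
x=-1.63: |R|=0.3221
R=−1: 1+6/7x = −1+1/7x ⇒ -5/7x=2 ⇒ x=2/(-5/7)=-2.8000
Confirm numerically:
  x=-2.688: |R|=0.94220 <1
  x=-2.529: |R|=0.85780 <1
  x=-1.316: |R|=0.10774 <1
  x=-1.276: |R|=0.07927 <1
  x=-3.398: |R|=1.28756 >1
  x=-3.274: |R|=1.23068 >1
  x=-2.883: |R|=1.04199 >1
Stable set (-2.8000, 0).

z∈(-2.8000,0).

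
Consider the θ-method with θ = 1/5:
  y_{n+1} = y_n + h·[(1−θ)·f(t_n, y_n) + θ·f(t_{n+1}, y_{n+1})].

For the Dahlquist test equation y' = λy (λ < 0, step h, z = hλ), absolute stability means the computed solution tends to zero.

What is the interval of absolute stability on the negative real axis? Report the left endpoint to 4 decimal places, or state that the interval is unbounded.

(-3.3333, 0).

With y'=λy (z=hλ):
  y_{n+1} = y_n + z·[4/5·y_n + 1/5·y_{n+1}] ⇒ (1 − 1/5z)y_{n+1} = (1 + 4/5z)y_n
  Hence R(z) = (1 + 4/5z)/(1 − 1/5z).

Find x<0 with |R(x)|<1.
x=-1.77: |R|=0.3072
R=−1: 1+4/5x = −1+1/5x ⇒ -3/5x=2 ⇒ x=2/(-3/5)=-3.3333
Confirm numerically:
  x=-2.970: |R|=0.86324 <1
  x=-2.728: |R|=0.76501 <1
  x=-2.487: |R|=0.66088 <1
  x=-3.787: |R|=1.15489 >1
  x=-3.622: |R|=1.10044 >1
  x=-3.415: |R|=1.02911 >1
So |R|<1 on (-3.3333, 0).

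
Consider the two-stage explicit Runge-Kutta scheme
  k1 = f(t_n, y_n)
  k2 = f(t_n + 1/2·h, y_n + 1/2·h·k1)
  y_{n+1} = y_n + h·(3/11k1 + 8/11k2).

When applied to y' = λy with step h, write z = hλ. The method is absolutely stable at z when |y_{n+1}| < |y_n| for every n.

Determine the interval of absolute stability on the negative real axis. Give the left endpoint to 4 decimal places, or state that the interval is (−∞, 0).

On y'=λy, z=hλ:
  k1=λy_n ⇒ h·k1=z·y_n;  k2=λ(1+1/2z)y_n ⇒ h·k2=z(1+1/2z)y_n
  y_{n+1}/y_n = 1 + 3/11z + 8/11z(1+1/2z) = 1 + z + 4/11z²
  so R(z) = 1 + z + 4/11z².

Need |R(x)|<1, x<0.
x=-1.44: |R|=0.3140
R=1: x+4/11x²=0 ⇒ x=−11/4=-2.7500; min R=1−1/(4·4/11)=0.3125>−1
Confirm numerically:
  x=-2.639: |R|=0.89348 <1
  x=-2.284: |R|=0.61297 <1
  x=-2.143: |R|=0.52698 <1
  x=-2.098: |R|=0.50258 <1
  x=-3.325: |R|=1.69523 >1
  x=-3.044: |R|=1.32543 >1
  x=-2.793: |R|=1.04367 >1
Stable set (-2.7500, 0).

z∈(-2.7500,0).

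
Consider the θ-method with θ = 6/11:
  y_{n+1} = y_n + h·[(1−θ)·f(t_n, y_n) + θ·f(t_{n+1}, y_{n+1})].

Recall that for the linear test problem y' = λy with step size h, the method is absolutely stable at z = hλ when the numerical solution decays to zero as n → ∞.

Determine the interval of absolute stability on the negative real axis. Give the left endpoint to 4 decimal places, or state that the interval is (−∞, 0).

interval (−∞, 0).

Set f=λy, z=hλ:
  y_{n+1} = y_n + z·[5/11·y_n + 6/11·y_{n+1}] ⇒ (1 − 6/11z)y_{n+1} = (1 + 5/11z)y_n
  R(z) = (1 + 5/11z)/(1 − 6/11z).

Find x<0 with |R(x)|<1.
x=-1.64: |R|=0.1344
x=-2: |R|=0.0435
x=-10: |R|=0.5493
x=-100: |R|=0.8003
θ=6/11≥1/2 ⇒ |1+5/11x|<|1−6/11x| ∀x<0 ⇒ stable on all of ℝ⁻.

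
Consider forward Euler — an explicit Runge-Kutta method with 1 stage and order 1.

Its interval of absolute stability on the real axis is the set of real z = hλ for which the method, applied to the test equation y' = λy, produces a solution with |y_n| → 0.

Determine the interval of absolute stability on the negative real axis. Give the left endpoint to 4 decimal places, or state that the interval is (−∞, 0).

With y'=λy (z=hλ):
  order 1, 1-stage ⇒ R(z)=1+z
  (e.g. R(-1.68)=-0.68000, |R|=0.68000)

Need |R(x)|<1, x<0.
x=-1.68: |R|=0.6800
|R(-2.27)|=1.2700 |R(-1.67)|=0.6700 |R(-1.55)|=0.5500
Bisect:
  x_lo=-2.4551 |R|=1.4551  x_hi=-0.3934 |R|=0.6066
  mid=-1.42424 |R|=0.42424 →hi
  mid=-1.93965 |R|=0.93965 →hi
  mid=-2.19736 |R|=1.19736 →lo
  mid=-2.06850 |R|=1.06850 →lo
  mid=-2.00408 |R|=1.00408 →lo
  mid=-1.97187 |R|=0.97187 →hi
  mid=-1.98797 |R|=0.98797 →hi
  ...
  [-2.00005,-1.99993] ⇒ x*=-2.0000
So |R|<1 on (-2.0000, 0).

(-2.0000, 0).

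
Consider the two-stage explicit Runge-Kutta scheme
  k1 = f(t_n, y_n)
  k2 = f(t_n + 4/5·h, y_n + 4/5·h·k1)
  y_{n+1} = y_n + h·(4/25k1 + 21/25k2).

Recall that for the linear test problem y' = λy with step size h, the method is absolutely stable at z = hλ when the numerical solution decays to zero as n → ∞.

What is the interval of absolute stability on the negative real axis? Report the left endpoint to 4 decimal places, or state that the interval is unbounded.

Test eqn y'=λy, z=hλ:
  k1=λy_n ⇒ h·k1=z·y_n;  k2=λ(1+4/5z)y_n ⇒ h·k2=z(1+4/5z)y_n
  y_{n+1}/y_n = 1 + 4/25z + 21/25z(1+4/5z) = 1 + z + 84/125z²
  so R(z) = 1 + z + 84/125z².

Find x<0 with |R(x)|<1.
x=-1.67: |R|=1.2041
R=1: x+84/125x²=0 ⇒ x=−125/84=-1.4881; min R=1−1/(4·84/125)=0.6280>−1
Confirm numerically:
  x=-1.108: |R|=0.71699 <1
  x=-0.973: |R|=0.66320 <1
  x=-0.644: |R|=0.63470 <1
  x=-1.878: |R|=1.49207 >1
  x=-1.733: |R|=1.28521 >1
  x=-1.703: |R|=1.24594 >1
Stable set (-1.4881, 0).

z∈(-1.4881,0).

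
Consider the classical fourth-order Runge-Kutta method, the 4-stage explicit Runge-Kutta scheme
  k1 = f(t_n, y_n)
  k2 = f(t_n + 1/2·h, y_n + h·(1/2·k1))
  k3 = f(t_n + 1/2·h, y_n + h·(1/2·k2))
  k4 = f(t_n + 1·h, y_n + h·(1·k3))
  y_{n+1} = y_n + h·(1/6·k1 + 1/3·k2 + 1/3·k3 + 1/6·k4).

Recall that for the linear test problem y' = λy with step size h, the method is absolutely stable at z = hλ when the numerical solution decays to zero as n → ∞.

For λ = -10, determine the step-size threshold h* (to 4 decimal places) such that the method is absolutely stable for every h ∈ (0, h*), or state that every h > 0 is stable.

(-2.7853,0); λ=-10 ⇒ h* = 0.2785.

With y'=λy (z=hλ):
  order 4, 4-stage ⇒ R(z)=1+z+z^2/2+z^3/6+z^4/24
  (e.g. R(-0.47)=0.62518, |R|=0.62518)

Need |R(x)|<1, x<0.
x=-0.47: |R|=0.6252
|R(-2.42)|=0.5752 |R(-1.02)|=0.3684 |R(-0.75)|=0.4741
Bisect:
  x_lo=-3.3618 |R|=2.2786  x_hi=-0.1341 |R|=0.8745
  mid=-1.74795 |R|=0.27858 →hi
  mid=-2.55485 |R|=0.70463 →hi
  mid=-2.95831 |R|=1.29377 →lo
  mid=-2.75658 |R|=0.95757 →hi
  mid=-2.85744 |R|=1.11434 →lo
  mid=-2.80701 |R|=1.03324 →lo
  mid=-2.78180 |R|=0.99474 →hi
  mid=-2.79440 |R|=1.01382 →lo
  mid=-2.78810 |R|=1.00424 →lo
  mid=-2.78495 |R|=0.99948 →hi
  ...
  [-2.78534,-2.78515] ⇒ x*=-2.7853
Interval (-2.7853, 0).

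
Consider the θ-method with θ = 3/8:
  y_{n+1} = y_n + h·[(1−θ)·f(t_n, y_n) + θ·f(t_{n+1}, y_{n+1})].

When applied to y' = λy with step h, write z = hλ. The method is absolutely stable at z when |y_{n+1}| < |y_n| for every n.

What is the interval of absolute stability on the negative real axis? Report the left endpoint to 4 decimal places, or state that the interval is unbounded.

With y'=λy (z=hλ):
  y_{n+1} = y_n + z·[5/8·y_n + 3/8·y_{n+1}] ⇒ (1 − 3/8z)y_{n+1} = (1 + 5/8z)y_n
  so R(z) = (1 + 5/8z)/(1 − 3/8z).

Need |R(x)|<1, x<0.
x=-1.75: |R|=0.0566
R=−1: 1+5/8x = −1+3/8x ⇒ -1/4x=2 ⇒ x=2/(-1/4)=-8.0000
Confirm numerically:
  x=-5.146: |R|=0.75646 <1
  x=-4.715: |R|=0.70332 <1
  x=-3.321: |R|=0.47904 <1
  x=-3.249: |R|=0.46459 <1
  x=-8.212: |R|=1.01299 >1
  x=-8.135: |R|=1.00833 >1
Interval (-8.0000, 0).

z∈(-8.0000,0).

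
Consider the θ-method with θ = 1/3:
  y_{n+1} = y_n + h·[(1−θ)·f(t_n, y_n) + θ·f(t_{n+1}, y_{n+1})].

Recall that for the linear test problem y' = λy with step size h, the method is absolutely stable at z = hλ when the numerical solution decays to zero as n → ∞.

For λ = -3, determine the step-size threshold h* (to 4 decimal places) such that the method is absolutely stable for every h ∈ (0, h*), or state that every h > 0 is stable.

(-6.0000,0); λ=-3 ⇒ h* = (6)/3 = 2.0000.

Test eqn y'=λy, z=hλ:
  y_{n+1} = y_n + z·[2/3·y_n + 1/3·y_{n+1}] ⇒ (1 − 1/3z)y_{n+1} = (1 + 2/3z)y_n
  so R(z) = (1 + 2/3z)/(1 − 1/3z).

Need |R(x)|<1, x<0.
x=-0.88: |R|=0.3196
R=−1: 1+2/3x = −1+1/3x ⇒ -1/3x=2 ⇒ x=2/(-1/3)=-6.0000
Confirm numerically:
  x=-5.684: |R|=0.96361 <1
  x=-3.364: |R|=0.58580 <1
  x=-3.308: |R|=0.57324 <1
  x=-3.203: |R|=0.54909 <1
  x=-6.482: |R|=1.05083 >1
  x=-6.065: |R|=1.00717 >1
Interval (-6.0000, 0).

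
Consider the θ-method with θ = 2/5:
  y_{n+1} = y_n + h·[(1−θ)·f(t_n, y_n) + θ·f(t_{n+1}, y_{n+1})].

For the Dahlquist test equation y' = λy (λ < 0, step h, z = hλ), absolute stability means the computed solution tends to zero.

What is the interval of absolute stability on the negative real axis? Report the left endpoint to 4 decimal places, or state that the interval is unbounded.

z∈(-10.0000,0).

With y'=λy (z=hλ):
  y_{n+1} = y_n + z·[3/5·y_n + 2/5·y_{n+1}] ⇒ (1 − 2/5z)y_{n+1} = (1 + 3/5z)y_n
  ⇒ R(z) = (1 + 3/5z)/(1 − 2/5z).

Find x<0 with |R(x)|<1.
x=-0.92: |R|=0.3275
R=−1: 1+3/5x = −1+2/5x ⇒ -1/5x=2 ⇒ x=2/(-1/5)=-10.0000
Confirm numerically:
  x=-9.026: |R|=0.95775 <1
  x=-7.506: |R|=0.87537 <1
  x=-4.501: |R|=0.60727 <1
  x=-4.417: |R|=0.59643 <1
  x=-10.466: |R|=1.01797 >1
  x=-10.117: |R|=1.00464 >1
  x=-10.048: |R|=1.00191 >1
Stable set (-10.0000, 0).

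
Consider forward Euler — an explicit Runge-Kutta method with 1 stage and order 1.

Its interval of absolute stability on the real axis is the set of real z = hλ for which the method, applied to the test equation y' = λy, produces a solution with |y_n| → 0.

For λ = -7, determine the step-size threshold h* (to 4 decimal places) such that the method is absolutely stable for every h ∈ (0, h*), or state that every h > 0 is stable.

On y'=λy, z=hλ:
  order 1, 1-stage ⇒ R(z)=1+z
  (e.g. R(-0.78)=0.22000, |R|=0.22000)

Solve |R(x)|<1 on ℝ⁻.
x=-0.78: |R|=0.2200
|R(-2.13)|=1.1300 |R(-1.46)|=0.4600 |R(-0.81)|=0.1900
Bisect:
  x_lo=-2.4222 |R|=1.4222  x_hi=-0.2683 |R|=0.7317
  mid=-1.34524 |R|=0.34524 →hi
  mid=-1.88371 |R|=0.88371 →hi
  mid=-2.15294 |R|=1.15294 →lo
  mid=-2.01833 |R|=1.01833 →lo
  mid=-1.95102 |R|=0.95102 →hi
  mid=-1.98467 |R|=0.98467 →hi
  mid=-2.00150 |R|=1.00150 →lo
  mid=-1.99308 |R|=0.99308 →hi
  mid=-1.99729 |R|=0.99729 →hi
  mid=-1.99939 |R|=0.99939 →hi
  ...
  [-2.00005,-1.99992] ⇒ x*=-2.0000
Stable set (-2.0000, 0).

(-2.0000,0); λ=-7 ⇒ h* = 0.2857.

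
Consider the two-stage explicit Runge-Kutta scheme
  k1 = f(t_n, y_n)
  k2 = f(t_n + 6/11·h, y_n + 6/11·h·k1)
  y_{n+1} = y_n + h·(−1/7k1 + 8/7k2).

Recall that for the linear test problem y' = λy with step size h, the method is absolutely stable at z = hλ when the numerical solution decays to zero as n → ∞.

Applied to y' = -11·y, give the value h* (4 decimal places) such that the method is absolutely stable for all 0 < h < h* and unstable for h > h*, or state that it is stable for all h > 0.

(-1.6042,0); λ=-11 ⇒ h* = (77/48)/11 = 0.1458.

Set f=λy, z=hλ:
  k1=λy_n ⇒ h·k1=z·y_n;  k2=λ(1+6/11z)y_n ⇒ h·k2=z(1+6/11z)y_n
  y_{n+1}/y_n = 1 − 1/7z + 8/7z(1+6/11z) = 1 + z + 48/77z²
  Hence R(z) = 1 + z + 48/77z².

Solve |R(x)|<1 on ℝ⁻.
x=-0.95: |R|=0.6126
R=1: x+48/77x²=0 ⇒ x=−77/48=-1.6042; min R=1−1/(4·48/77)=0.5990>−1
Confirm numerically:
  x=-1.387: |R|=0.81223 <1
  x=-1.228: |R|=0.71204 <1
  x=-0.907: |R|=0.60582 <1
  x=-0.771: |R|=0.59956 <1
  x=-2.137: |R|=1.70982 >1
  x=-2.136: |R|=1.70815 >1
Stable set (-1.6042, 0).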